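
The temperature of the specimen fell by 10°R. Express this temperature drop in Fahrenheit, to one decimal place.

Rankine and Fahrenheit degrees are the same size, so the interval is unchanged: 10.0.

10.0°F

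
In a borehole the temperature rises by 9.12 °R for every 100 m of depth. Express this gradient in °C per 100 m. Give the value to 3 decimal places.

5.067 °C/100 m

The quantity depends on a temperature interval, so only the ratio of degree sizes applies; the offset between the scales is irrelevant.
A change of 1°R is a change of 5/9°C, so 9.12 × 5/9 = 5.067.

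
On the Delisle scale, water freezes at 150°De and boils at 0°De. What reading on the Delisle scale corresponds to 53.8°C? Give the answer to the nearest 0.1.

69.3°De

Linearly onto the Delisle scale: 150 + (53.8000 / 100) × (0 - 150) = 69.3°De.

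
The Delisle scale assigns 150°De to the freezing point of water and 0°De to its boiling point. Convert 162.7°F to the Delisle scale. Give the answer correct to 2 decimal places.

41.08°De

First in Celsius: (162.7 - 32) × 5/9 = 72.6111°C.
Linearly onto the Delisle scale: 150 + (72.6111 / 100) × (0 - 150) = 41.08°De.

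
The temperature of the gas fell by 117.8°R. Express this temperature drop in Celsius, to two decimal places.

65.44°C

An interval of 1°R corresponds to 5/9°C.
117.8 × 5/9 = 65.44.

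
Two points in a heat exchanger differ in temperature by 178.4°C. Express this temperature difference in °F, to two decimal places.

321.12°F

For a temperature interval the offset drops out; only the factor 1.8 applies.
178.4 × 1.8 = 321.12.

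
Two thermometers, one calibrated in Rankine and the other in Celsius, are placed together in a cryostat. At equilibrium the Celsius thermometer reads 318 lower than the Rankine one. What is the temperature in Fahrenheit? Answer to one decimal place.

-358.8°F

Let x be the Rankine reading; then the Celsius reading is 5/9·x - 273.15.
(5/9·x - 273.15) - x = -318  ⇒  (-4/9)·x = -44.85  ⇒  x = 100.9125°R.
In Celsius: (100.9125 - 491.67) × 5/9 = -217.0875°C.
In Fahrenheit: -217.0875 × 1.8 + 32 = -358.8°F.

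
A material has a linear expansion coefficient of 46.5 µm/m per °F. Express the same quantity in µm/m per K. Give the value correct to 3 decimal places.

Since only a temperature interval is involved, the additive offset between the scales drops out.
A change of 1 K is a change of 1.8°F, so per K the value is 46.5 × 1.8 = 83.700.

83.700 µm/m per K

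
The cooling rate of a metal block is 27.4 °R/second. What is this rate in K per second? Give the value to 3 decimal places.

The quantity depends on a temperature interval, so only the ratio of degree sizes applies; the offset between the scales is irrelevant.
A change of 1°R is a change of 5/9 K, so 27.4 × 5/9 = 15.222.

15.222 K/second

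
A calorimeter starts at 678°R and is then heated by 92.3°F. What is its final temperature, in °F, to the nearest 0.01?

310.63°F

Initial temperature in Celsius: (678 - 491.67) × 5/9 = 103.5167°C.
The 92.3°F change is an interval, so only the factor 5/9 applies: +92.3 × 5/9 = +51.2778°C.
Final Celsius temperature: 103.5167 + 51.2778 = 154.7944°C.
In Fahrenheit: 154.7944 × 1.8 + 32 = 310.63°F.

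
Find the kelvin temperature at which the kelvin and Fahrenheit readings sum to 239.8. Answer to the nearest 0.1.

249.8 K

Let K be the kelvin reading. The Fahrenheit reading is F = 1.8·K - 459.67.
Require K + F = 239.8: (2.8)·K - 459.67 = 239.8.
K = (239.8 + 459.67) / (2.8) = 249.8.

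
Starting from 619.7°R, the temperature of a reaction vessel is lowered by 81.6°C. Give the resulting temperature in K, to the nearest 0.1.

262.7 K

Initial temperature in Celsius: (619.7 - 491.67) × 5/9 = 71.1278°C.
Final Celsius temperature: 71.1278 - 81.6000 = -10.4722°C.
In kelvin: -10.4722 + 273.15 = 262.7 K.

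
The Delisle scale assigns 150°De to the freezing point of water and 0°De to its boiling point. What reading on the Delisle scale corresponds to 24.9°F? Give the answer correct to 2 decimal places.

First in Celsius: (24.9 - 32) × 5/9 = -3.9444°C.
Linearly onto the Delisle scale: 150 + (-3.9444 / 100) × (0 - 150) = 155.92°De.

155.92°De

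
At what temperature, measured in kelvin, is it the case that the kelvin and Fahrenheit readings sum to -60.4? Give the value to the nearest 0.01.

142.60 K

Let K be the kelvin reading. The Fahrenheit reading is F = 1.8·K - 459.67.
Require K + F = -60.4: (2.8)·K - 459.67 = -60.4.
K = (-60.4 + 459.67) / (2.8) = 142.60.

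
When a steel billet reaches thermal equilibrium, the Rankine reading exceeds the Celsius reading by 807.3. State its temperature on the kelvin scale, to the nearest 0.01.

667.69 K

Let x be the Celsius reading; then the Rankine reading is 1.8·x + 491.67.
(1.8·x + 491.67) - x = 807.3  ⇒  (0.8)·x = 315.63  ⇒  x = 394.5375°C.
In kelvin: 394.5375 + 273.15 = 667.69 K.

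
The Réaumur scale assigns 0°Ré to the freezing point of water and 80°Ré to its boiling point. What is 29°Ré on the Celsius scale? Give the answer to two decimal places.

Linear interpolation between the fixed points: C = (29 - 0) × 100 / (80 - 0) = 36.2500°C.

36.25°C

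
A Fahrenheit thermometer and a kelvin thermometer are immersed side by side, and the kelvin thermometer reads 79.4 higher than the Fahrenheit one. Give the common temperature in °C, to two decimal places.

Let x be the Fahrenheit reading; then the kelvin reading is 5/9·x + 255.372.
(5/9·x + 255.372) - x = 79.4  ⇒  (-4/9)·x = -175.972  ⇒  x = 395.9375°F.
In Celsius: (395.9375 - 32) × 5/9 = 202.19°C.

202.19°C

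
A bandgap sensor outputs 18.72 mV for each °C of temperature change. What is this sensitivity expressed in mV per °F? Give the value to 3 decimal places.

The quantity depends on a temperature interval, so only the ratio of degree sizes applies; the offset between the scales is irrelevant.
A change of 1°F is a change of 5/9°C, so per °F the value is 18.72 × 5/9 = 10.400.

10.400 mV per °F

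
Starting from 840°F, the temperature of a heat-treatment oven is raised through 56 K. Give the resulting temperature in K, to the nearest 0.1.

Initial temperature in Celsius: (840 - 32) × 5/9 = 448.8889°C.
The 56 K change is an interval; Kelvin and Celsius degrees are the same size, so ΔC = +56°C.
Final Celsius temperature: 448.8889 + 56.0000 = 504.8889°C.
In kelvin: 504.8889 + 273.15 = 778.0 K.

778.0 K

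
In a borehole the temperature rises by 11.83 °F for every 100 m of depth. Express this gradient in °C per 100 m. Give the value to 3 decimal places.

Since only a temperature interval is involved, the additive offset between the scales drops out.
A change of 1°F is a change of 5/9°C, so 11.83 × 5/9 = 6.572.

6.572 °C/100 m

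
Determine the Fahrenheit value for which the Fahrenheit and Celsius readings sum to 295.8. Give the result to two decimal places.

Let F be the Fahrenheit reading. The Celsius reading is C = 5/9·F - 17.7778.
Require F + C = 295.8: (14/9)·F - 17.7778 = 295.8.
F = (295.8 + 17.7778) / (14/9) = 201.59.

201.59°F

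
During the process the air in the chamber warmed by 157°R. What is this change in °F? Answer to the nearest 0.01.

Rankine and Fahrenheit degrees are the same size, so the interval is unchanged: 157.00.

157.00°F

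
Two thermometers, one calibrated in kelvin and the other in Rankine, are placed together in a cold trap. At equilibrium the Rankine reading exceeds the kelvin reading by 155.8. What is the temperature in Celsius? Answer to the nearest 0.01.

-78.40°C

Let x be the kelvin reading; then the Rankine reading is 1.8·x.
(1.8·x) - x = 155.8  ⇒  (0.8)·x = 155.8  ⇒  x = 194.7500 K.
In Celsius: 194.75 - 273.15 = -78.40°C.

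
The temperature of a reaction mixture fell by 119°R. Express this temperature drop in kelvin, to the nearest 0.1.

66.1 K

An interval of 1°R corresponds to 5/9 K.
119 × 5/9 = 66.1.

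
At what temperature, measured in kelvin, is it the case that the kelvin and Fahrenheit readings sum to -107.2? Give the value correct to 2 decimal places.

Let K be the kelvin reading. The Fahrenheit reading is F = 1.8·K - 459.67.
Require K + F = -107.2: (2.8)·K - 459.67 = -107.2.
K = (-107.2 + 459.67) / (2.8) = 125.88.

125.88 K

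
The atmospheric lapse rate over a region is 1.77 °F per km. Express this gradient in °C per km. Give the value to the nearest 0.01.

0.98 °C/km

The quantity depends on a temperature interval, so only the ratio of degree sizes applies; the offset between the scales is irrelevant.
A change of 1°F is a change of 5/9°C, so 1.77 × 5/9 = 0.98.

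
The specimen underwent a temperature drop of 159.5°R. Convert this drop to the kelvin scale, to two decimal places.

An interval of 1°R corresponds to 5/9 K.
159.5 × 5/9 = 88.61.

88.61 K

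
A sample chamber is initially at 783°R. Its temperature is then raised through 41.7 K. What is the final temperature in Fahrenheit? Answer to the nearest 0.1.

Initial temperature in Celsius: (783 - 491.67) × 5/9 = 161.8500°C.
The 41.7 K change is an interval; Kelvin and Celsius degrees are the same size, so ΔC = +41.7°C.
Final Celsius temperature: 161.8500 + 41.7000 = 203.5500°C.
In Fahrenheit: 203.5500 × 1.8 + 32 = 398.4°F.

398.4°F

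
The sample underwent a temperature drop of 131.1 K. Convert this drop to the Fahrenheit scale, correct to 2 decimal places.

235.98°F

Only the scale ratio 1.8 matters for a change in temperature.
131.1 × 1.8 = 235.98.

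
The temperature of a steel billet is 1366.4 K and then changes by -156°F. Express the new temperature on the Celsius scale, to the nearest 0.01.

Initial temperature in Celsius: 1366.4 - 273.15 = 1093.2500°C.
The 156°F change is an interval, so only the factor 5/9 applies: -156 × 5/9 = -86.6667°C.
Final Celsius temperature: 1093.2500 - 86.6667 = 1006.5833°C.

1006.58°C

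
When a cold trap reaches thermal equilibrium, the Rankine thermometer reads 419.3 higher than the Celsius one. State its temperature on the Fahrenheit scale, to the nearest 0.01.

-130.83°F

Let x be the Celsius reading; then the Rankine reading is 1.8·x + 491.67.
(1.8·x + 491.67) - x = 419.3  ⇒  (0.8)·x = -72.37  ⇒  x = -90.4625°C.
In Fahrenheit: -90.4625 × 1.8 + 32 = -130.83°F.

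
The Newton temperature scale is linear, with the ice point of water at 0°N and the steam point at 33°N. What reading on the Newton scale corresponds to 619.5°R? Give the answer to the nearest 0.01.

23.44°N

First in Celsius: (619.5 - 491.67) × 5/9 = 71.0167°C.
Linearly onto the Newton scale: 0 + (71.0167 / 100) × (33 - 0) = 23.44°N.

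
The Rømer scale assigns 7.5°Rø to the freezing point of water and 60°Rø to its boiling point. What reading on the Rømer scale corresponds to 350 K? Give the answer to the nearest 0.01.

First in Celsius: 350 - 273.15 = 76.8500°C.
Linearly onto the Rømer scale: 7.5 + (76.8500 / 100) × (60 - 7.5) = 47.85°Rø.

47.85°Rø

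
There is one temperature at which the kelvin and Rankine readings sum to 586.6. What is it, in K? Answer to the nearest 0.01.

Let K be the kelvin reading. The Rankine reading is R = 1.8·K.
Require K + R = 586.6: (2.8)·K = 586.6.
K = (586.6) / (2.8) = 209.50.

209.50 K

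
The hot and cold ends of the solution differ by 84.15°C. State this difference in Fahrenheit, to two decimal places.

151.47°F

Only the scale ratio 1.8 matters for a change in temperature.
84.15 × 1.8 = 151.47.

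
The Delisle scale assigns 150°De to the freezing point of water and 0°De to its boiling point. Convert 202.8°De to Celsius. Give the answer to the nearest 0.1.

Linear interpolation between the fixed points: C = (202.8 - 150) × 100 / (0 - 150) = -35.2000°C.

-35.2°C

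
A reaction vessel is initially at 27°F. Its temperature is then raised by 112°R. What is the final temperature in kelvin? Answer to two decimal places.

332.59 K

Initial temperature in Celsius: (27 - 32) × 5/9 = -2.7778°C.
The 112°R change is an interval, so only the factor 5/9 applies: +112 × 5/9 = +62.2222°C.
Final Celsius temperature: -2.7778 + 62.2222 = 59.4444°C.
In kelvin: 59.4444 + 273.15 = 332.59 K.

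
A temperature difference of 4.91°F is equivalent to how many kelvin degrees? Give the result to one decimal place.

2.7 K

Only the scale ratio 5/9 matters for a change in temperature.
4.91 × 5/9 = 2.7.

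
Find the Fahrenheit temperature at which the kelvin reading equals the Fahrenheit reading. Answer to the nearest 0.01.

574.59°F

Let F be the Fahrenheit reading. The kelvin reading is K = 5/9·F + 255.372.
Set K = F: 5/9·F + 255.372 = F.
(-4/9)·F = -255.372  ⇒  F = 574.59.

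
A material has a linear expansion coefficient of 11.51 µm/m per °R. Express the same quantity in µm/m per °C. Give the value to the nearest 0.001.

20.718 µm/m per °C

Since only a temperature interval is involved, the additive offset between the scales drops out.
A change of 1°C is a change of 1.8°R, so per °C the value is 11.51 × 1.8 = 20.718.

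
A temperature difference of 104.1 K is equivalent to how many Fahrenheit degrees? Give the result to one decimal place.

187.4°F

Only the scale ratio 1.8 matters for a change in temperature.
104.1 × 1.8 = 187.4.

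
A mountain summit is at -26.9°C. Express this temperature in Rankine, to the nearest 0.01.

443.25°R

In Rankine: -26.9000 × 1.8 + 491.67 = 443.25°R.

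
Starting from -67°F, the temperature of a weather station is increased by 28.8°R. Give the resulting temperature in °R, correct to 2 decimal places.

421.47°R

Initial temperature in Celsius: (-67 - 32) × 5/9 = -55.0000°C.
The 28.8°R change is an interval, so only the factor 5/9 applies: +28.8 × 5/9 = +16.0000°C.
Final Celsius temperature: -55.0000 + 16.0000 = -39.0000°C.
In Rankine: -39.0000 × 1.8 + 491.67 = 421.47°R.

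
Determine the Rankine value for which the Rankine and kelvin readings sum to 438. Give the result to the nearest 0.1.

281.6°R

Let R be the Rankine reading. The kelvin reading is K = 5/9·R.
Require R + K = 438: (14/9)·R = 438.
R = (438) / (14/9) = 281.6.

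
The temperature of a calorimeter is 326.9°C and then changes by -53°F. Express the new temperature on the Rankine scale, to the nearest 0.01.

1027.09°R

The 53°F change is an interval, so only the factor 5/9 applies: -53 × 5/9 = -29.4444°C.
Final Celsius temperature: 326.9000 - 29.4444 = 297.4556°C.
In Rankine: 297.4556 × 1.8 + 491.67 = 1027.09°R.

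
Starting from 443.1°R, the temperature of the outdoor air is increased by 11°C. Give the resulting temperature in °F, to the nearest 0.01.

3.23°F

Initial temperature in Celsius: (443.1 - 491.67) × 5/9 = -26.9833°C.
Final Celsius temperature: -26.9833 + 11.0000 = -15.9833°C.
In Fahrenheit: -15.9833 × 1.8 + 32 = 3.23°F.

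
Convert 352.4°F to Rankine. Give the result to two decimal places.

In Celsius: (352.4 - 32) × 5/9 = 178.0000°C.
In Rankine: 178.0000 × 1.8 + 491.67 = 812.07°R.

812.07°R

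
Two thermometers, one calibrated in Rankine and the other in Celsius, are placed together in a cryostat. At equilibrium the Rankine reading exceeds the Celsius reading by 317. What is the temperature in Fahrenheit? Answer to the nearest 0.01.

Let x be the Rankine reading; then the Celsius reading is 5/9·x - 273.15.
(5/9·x - 273.15) - x = -317  ⇒  (-4/9)·x = -43.85  ⇒  x = 98.6625°R.
In Celsius: (98.6625 - 491.67) × 5/9 = -218.3375°C.
In Fahrenheit: -218.3375 × 1.8 + 32 = -361.01°F.

-361.01°F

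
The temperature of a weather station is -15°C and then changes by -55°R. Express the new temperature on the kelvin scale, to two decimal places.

227.59 K

The 55°R change is an interval, so only the factor 5/9 applies: -55 × 5/9 = -30.5556°C.
Final Celsius temperature: -15.0000 - 30.5556 = -45.5556°C.
In kelvin: -45.5556 + 273.15 = 227.59 K.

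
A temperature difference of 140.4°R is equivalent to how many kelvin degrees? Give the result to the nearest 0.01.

Only the scale ratio 5/9 matters for a change in temperature.
140.4 × 5/9 = 78.00.

78.00 K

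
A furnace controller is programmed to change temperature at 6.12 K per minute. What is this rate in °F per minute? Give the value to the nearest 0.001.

11.016 °F/minute

Since only a temperature interval is involved, the additive offset between the scales drops out.
A change of 1 K is a change of 1.8°F, so 6.12 × 1.8 = 11.016.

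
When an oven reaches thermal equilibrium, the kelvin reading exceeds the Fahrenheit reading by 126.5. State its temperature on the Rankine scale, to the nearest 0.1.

Let x be the kelvin reading; then the Fahrenheit reading is 1.8·x - 459.67.
(1.8·x - 459.67) - x = -126.5  ⇒  (0.8)·x = 333.17  ⇒  x = 416.4625 K.
In Celsius: 416.4625 - 273.15 = 143.3125°C.
In Rankine: 143.3125 × 1.8 + 491.67 = 749.6°R.

749.6°R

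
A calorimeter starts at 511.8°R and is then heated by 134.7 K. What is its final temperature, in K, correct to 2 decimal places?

Initial temperature in Celsius: (511.8 - 491.67) × 5/9 = 11.1833°C.
The 134.7 K change is an interval; Kelvin and Celsius degrees are the same size, so ΔC = +134.7°C.
Final Celsius temperature: 11.1833 + 134.7000 = 145.8833°C.
In kelvin: 145.8833 + 273.15 = 419.03 K.

419.03 K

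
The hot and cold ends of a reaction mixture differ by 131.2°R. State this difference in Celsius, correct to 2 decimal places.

For a temperature interval the offset drops out; only the factor 5/9 applies.
131.2 × 5/9 = 72.89.

72.89°C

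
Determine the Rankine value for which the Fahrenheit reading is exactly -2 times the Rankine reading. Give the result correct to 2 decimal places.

Let R be the Rankine reading. The Fahrenheit reading is F = 1·R - 459.67.
Require F = -2·R: 1·R - 459.67 = -2·R.
(3)·R = 459.67  ⇒  R = 153.22.

153.22°R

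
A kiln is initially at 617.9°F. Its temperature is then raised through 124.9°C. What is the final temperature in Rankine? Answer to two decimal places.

1302.39°R

Initial temperature in Celsius: (617.9 - 32) × 5/9 = 325.5000°C.
Final Celsius temperature: 325.5000 + 124.9000 = 450.4000°C.
In Rankine: 450.4000 × 1.8 + 491.67 = 1302.39°R.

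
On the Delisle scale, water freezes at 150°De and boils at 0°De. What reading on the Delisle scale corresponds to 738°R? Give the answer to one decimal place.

-55.3°De

First in Celsius: (738 - 491.67) × 5/9 = 136.8500°C.
Linearly onto the Delisle scale: 150 + (136.8500 / 100) × (0 - 150) = -55.3°De.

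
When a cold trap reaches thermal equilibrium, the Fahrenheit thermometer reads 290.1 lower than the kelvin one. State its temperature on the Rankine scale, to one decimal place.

Let x be the kelvin reading; then the Fahrenheit reading is 1.8·x - 459.67.
(1.8·x - 459.67) - x = -290.1  ⇒  (0.8)·x = 169.57  ⇒  x = 211.9625 K.
In Celsius: 211.9625 - 273.15 = -61.1875°C.
In Rankine: -61.1875 × 1.8 + 491.67 = 381.5°R.

381.5°R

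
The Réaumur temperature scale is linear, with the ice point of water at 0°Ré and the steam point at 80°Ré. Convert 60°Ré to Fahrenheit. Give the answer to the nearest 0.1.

Linear interpolation between the fixed points: C = (60 - 0) × 100 / (80 - 0) = 75.0000°C.
Then 75.0000 × 1.8 + 32 = 167.0°F.

167.0°F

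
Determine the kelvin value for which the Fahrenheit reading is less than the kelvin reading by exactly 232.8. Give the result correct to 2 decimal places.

Let K be the kelvin reading. The Fahrenheit reading is F = 1.8·K - 459.67.
Require F - K = -232.8: (0.8)·K - 459.67 = -232.8.
K = (-232.8 + 459.67) / (0.8) = 283.59.

283.59 K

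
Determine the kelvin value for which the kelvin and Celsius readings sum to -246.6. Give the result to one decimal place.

Let K be the kelvin reading. The Celsius reading is C = 1·K - 273.15.
Require K + C = -246.6: (2)·K - 273.15 = -246.6.
K = (-246.6 + 273.15) / (2) = 13.3.

13.3 K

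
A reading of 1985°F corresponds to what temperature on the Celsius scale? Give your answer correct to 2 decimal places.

In Celsius: (1985 - 32) × 5/9 = 1085.0000°C.

1085.00°C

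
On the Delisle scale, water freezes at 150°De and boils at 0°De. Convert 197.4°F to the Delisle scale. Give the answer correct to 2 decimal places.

First in Celsius: (197.4 - 32) × 5/9 = 91.8889°C.
Linearly onto the Delisle scale: 150 + (91.8889 / 100) × (0 - 150) = 12.17°De.

12.17°De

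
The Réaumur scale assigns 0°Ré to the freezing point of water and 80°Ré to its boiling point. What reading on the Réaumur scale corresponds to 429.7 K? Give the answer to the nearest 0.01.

First in Celsius: 429.7 - 273.15 = 156.5500°C.
Linearly onto the Réaumur scale: 0 + (156.5500 / 100) × (80 - 0) = 125.24°Ré.

125.24°Ré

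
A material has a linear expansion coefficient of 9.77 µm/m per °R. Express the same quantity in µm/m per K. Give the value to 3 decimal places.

The quantity depends on a temperature interval, so only the ratio of degree sizes applies; the offset between the scales is irrelevant.
A change of 1 K is a change of 1.8°R, so per K the value is 9.77 × 1.8 = 17.586.

17.586 µm/m per K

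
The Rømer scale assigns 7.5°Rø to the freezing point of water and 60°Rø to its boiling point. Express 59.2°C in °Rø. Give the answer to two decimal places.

38.58°Rø

Linearly onto the Rømer scale: 7.5 + (59.2000 / 100) × (60 - 7.5) = 38.58°Rø.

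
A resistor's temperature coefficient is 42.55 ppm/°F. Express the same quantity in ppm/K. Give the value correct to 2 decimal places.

The quantity depends on a temperature interval, so only the ratio of degree sizes applies; the offset between the scales is irrelevant.
A change of 1 K is a change of 1.8°F, so per K the value is 42.55 × 1.8 = 76.59.

76.59 ppm/K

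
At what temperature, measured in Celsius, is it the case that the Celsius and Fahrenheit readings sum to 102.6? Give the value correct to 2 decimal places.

25.21°C

Let C be the Celsius reading. The Fahrenheit reading is F = 1.8·C + 32.
Require C + F = 102.6: (2.8)·C + 32 = 102.6.
C = (102.6 - 32) / (2.8) = 25.21.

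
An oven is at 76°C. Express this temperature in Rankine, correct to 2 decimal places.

In Rankine: 76.0000 × 1.8 + 491.67 = 628.47°R.

628.47°R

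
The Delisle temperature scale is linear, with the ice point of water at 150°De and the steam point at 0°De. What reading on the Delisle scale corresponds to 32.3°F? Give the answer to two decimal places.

149.75°De

First in Celsius: (32.3 - 32) × 5/9 = 0.1667°C.
Linearly onto the Delisle scale: 150 + (0.1667 / 100) × (0 - 150) = 149.75°De.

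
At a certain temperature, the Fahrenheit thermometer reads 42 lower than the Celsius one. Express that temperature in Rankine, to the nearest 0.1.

Let x be the Celsius reading; then the Fahrenheit reading is 1.8·x + 32.
(1.8·x + 32) - x = -42  ⇒  (0.8)·x = -74  ⇒  x = -92.5000°C.
In Rankine: -92.5000 × 1.8 + 491.67 = 325.2°R.

325.2°R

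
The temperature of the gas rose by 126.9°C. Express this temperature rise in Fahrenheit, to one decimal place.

An interval of 1°C corresponds to 1.8°F.
126.9 × 1.8 = 228.4.

228.4°F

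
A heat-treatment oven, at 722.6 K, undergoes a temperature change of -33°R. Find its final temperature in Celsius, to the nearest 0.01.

Initial temperature in Celsius: 722.6 - 273.15 = 449.4500°C.
The 33°R change is an interval, so only the factor 5/9 applies: -33 × 5/9 = -18.3333°C.
Final Celsius temperature: 449.4500 - 18.3333 = 431.1167°C.

431.12°C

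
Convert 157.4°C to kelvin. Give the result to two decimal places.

In kelvin: 157.4000 + 273.15 = 430.55 K.

430.55 K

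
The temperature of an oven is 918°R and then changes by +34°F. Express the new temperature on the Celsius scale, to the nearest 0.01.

255.74°C

Initial temperature in Celsius: (918 - 491.67) × 5/9 = 236.8500°C.
The 34°F change is an interval, so only the factor 5/9 applies: +34 × 5/9 = +18.8889°C.
Final Celsius temperature: 236.8500 + 18.8889 = 255.7389°C.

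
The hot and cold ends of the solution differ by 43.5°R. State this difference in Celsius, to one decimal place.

24.2°C

For a temperature interval the offset drops out; only the factor 5/9 applies.
43.5 × 5/9 = 24.2.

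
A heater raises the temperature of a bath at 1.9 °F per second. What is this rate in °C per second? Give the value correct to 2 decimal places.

Since only a temperature interval is involved, the additive offset between the scales drops out.
A change of 1°F is a change of 5/9°C, so 1.9 × 5/9 = 1.06.

1.06 °C/second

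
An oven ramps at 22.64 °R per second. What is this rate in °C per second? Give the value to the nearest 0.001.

12.578 °C/second

Since only a temperature interval is involved, the additive offset between the scales drops out.
A change of 1°R is a change of 5/9°C, so 22.64 × 5/9 = 12.578.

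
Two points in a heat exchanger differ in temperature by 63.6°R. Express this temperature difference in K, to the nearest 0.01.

35.33 K

An interval of 1°R corresponds to 5/9 K.
63.6 × 5/9 = 35.33.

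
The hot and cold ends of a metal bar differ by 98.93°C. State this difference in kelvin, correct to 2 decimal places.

98.93 K

Celsius and kelvin degrees are the same size, so the interval is unchanged: 98.93.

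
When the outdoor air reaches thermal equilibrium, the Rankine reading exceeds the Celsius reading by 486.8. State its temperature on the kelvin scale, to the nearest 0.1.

267.1 K

Let x be the Celsius reading; then the Rankine reading is 1.8·x + 491.67.
(1.8·x + 491.67) - x = 486.8  ⇒  (0.8)·x = -4.87  ⇒  x = -6.0875°C.
In kelvin: -6.0875 + 273.15 = 267.1 K.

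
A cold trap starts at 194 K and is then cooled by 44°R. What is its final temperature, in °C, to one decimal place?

Initial temperature in Celsius: 194 - 273.15 = -79.1500°C.
The 44°R change is an interval, so only the factor 5/9 applies: -44 × 5/9 = -24.4444°C.
Final Celsius temperature: -79.1500 - 24.4444 = -103.5944°C.

-103.6°C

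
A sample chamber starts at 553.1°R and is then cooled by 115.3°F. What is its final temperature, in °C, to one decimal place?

Initial temperature in Celsius: (553.1 - 491.67) × 5/9 = 34.1278°C.
The 115.3°F change is an interval, so only the factor 5/9 applies: -115.3 × 5/9 = -64.0556°C.
Final Celsius temperature: 34.1278 - 64.0556 = -29.9278°C.

-29.9°C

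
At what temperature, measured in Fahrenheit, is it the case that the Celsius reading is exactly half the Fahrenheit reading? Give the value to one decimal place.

320.0°F

Let F be the Fahrenheit reading. The Celsius reading is C = 5/9·F - 17.7778.
Require C = 0.5·F: 5/9·F - 17.7778 = 0.5·F.
(1/18)·F = 17.7778  ⇒  F = 320.0.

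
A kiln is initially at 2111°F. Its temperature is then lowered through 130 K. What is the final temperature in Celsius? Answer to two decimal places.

Initial temperature in Celsius: (2111 - 32) × 5/9 = 1155.0000°C.
The 130 K change is an interval; Kelvin and Celsius degrees are the same size, so ΔC = -130°C.
Final Celsius temperature: 1155.0000 - 130.0000 = 1025.0000°C.

1025.00°C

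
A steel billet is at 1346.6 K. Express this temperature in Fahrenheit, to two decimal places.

1964.21°F

In Celsius: 1346.6 - 273.15 = 1073.4500°C.
In Fahrenheit: 1073.4500 × 1.8 + 32 = 1964.21°F.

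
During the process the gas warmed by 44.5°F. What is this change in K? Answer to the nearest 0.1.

24.7 K

For a temperature interval the offset drops out; only the factor 5/9 applies.
44.5 × 5/9 = 24.7.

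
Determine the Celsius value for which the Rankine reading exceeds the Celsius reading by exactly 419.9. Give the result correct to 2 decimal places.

Let C be the Celsius reading. The Rankine reading is R = 1.8·C + 491.67.
Require R - C = 419.9: (0.8)·C + 491.67 = 419.9.
C = (419.9 - 491.67) / (0.8) = -89.71.

-89.71°C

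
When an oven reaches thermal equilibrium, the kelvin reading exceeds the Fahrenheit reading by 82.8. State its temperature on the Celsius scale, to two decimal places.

Let x be the Fahrenheit reading; then the kelvin reading is 5/9·x + 255.372.
(5/9·x + 255.372) - x = 82.8  ⇒  (-4/9)·x = -172.572  ⇒  x = 388.2875°F.
In Celsius: (388.2875 - 32) × 5/9 = 197.94°C.

197.94°C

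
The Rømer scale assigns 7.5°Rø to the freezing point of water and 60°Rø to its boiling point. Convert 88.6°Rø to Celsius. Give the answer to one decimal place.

154.5°C

Linear interpolation between the fixed points: C = (88.6 - 7.5) × 100 / (60 - 7.5) = 154.4762°C.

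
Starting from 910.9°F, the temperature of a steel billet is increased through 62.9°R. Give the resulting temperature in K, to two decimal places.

796.37 K

Initial temperature in Celsius: (910.9 - 32) × 5/9 = 488.2778°C.
The 62.9°R change is an interval, so only the factor 5/9 applies: +62.9 × 5/9 = +34.9444°C.
Final Celsius temperature: 488.2778 + 34.9444 = 523.2222°C.
In kelvin: 523.2222 + 273.15 = 796.37 K.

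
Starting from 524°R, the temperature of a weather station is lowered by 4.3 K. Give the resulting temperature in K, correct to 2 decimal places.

Initial temperature in Celsius: (524 - 491.67) × 5/9 = 17.9611°C.
The 4.3 K change is an interval; Kelvin and Celsius degrees are the same size, so ΔC = -4.3°C.
Final Celsius temperature: 17.9611 - 4.3000 = 13.6611°C.
In kelvin: 13.6611 + 273.15 = 286.81 K.

286.81 K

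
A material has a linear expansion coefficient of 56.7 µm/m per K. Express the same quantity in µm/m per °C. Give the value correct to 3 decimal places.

Since only a temperature interval is involved, the additive offset between the scales drops out.
A change of 1°C is a change of 1 K, so per °C the value is 56.7 × 1 = 56.700.

56.700 µm/m per °C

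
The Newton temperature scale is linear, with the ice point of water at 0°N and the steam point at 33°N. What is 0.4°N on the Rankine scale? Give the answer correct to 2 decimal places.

493.85°R

Linear interpolation between the fixed points: C = (0.4 - 0) × 100 / (33 - 0) = 1.2121°C.
Then 1.2121 × 1.8 + 491.67 = 493.85°R.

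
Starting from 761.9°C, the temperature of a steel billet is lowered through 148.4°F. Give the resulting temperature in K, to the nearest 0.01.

952.61 K

The 148.4°F change is an interval, so only the factor 5/9 applies: -148.4 × 5/9 = -82.4444°C.
Final Celsius temperature: 761.9000 - 82.4444 = 679.4556°C.
In kelvin: 679.4556 + 273.15 = 952.61 K.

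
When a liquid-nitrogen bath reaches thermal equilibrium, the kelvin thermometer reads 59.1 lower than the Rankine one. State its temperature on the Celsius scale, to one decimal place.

Let x be the Rankine reading; then the kelvin reading is 5/9·x.
(5/9·x) - x = -59.1  ⇒  (-4/9)·x = -59.1  ⇒  x = 132.9750°R.
In Celsius: (132.975 - 491.67) × 5/9 = -199.3°C.

-199.3°C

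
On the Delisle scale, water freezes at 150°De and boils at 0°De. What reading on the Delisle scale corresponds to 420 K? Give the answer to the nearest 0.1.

-70.3°De

First in Celsius: 420 - 273.15 = 146.8500°C.
Linearly onto the Delisle scale: 150 + (146.8500 / 100) × (0 - 150) = -70.3°De.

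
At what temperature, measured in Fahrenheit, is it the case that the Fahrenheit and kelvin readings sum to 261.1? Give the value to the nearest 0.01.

3.68°F

Let F be the Fahrenheit reading. The kelvin reading is K = 5/9·F + 255.372.
Require F + K = 261.1: (14/9)·F + 255.372 = 261.1.
F = (261.1 - 255.372) / (14/9) = 3.68.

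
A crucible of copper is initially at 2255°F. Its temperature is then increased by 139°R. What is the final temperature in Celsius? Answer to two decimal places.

1312.22°C

Initial temperature in Celsius: (2255 - 32) × 5/9 = 1235.0000°C.
The 139°R change is an interval, so only the factor 5/9 applies: +139 × 5/9 = +77.2222°C.
Final Celsius temperature: 1235.0000 + 77.2222 = 1312.2222°C.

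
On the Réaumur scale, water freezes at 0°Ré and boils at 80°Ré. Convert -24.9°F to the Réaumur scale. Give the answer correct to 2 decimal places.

First in Celsius: (-24.9 - 32) × 5/9 = -31.6111°C.
Linearly onto the Réaumur scale: 0 + (-31.6111 / 100) × (80 - 0) = -25.29°Ré.

-25.29°Ré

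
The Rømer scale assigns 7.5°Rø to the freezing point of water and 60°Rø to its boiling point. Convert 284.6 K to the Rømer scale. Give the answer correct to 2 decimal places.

First in Celsius: 284.6 - 273.15 = 11.4500°C.
Linearly onto the Rømer scale: 7.5 + (11.4500 / 100) × (60 - 7.5) = 13.51°Rø.

13.51°Rø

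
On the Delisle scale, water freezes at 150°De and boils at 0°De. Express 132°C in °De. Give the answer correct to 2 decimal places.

-48.00°De

Linearly onto the Delisle scale: 150 + (132.0000 / 100) × (0 - 150) = -48.00°De.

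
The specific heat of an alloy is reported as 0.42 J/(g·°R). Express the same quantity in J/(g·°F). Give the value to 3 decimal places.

Since only a temperature interval is involved, the additive offset between the scales drops out.
A change of 1°F is a change of 1°R, so per °F the value is 0.42 × 1 = 0.420.

0.420 J/(g·°F)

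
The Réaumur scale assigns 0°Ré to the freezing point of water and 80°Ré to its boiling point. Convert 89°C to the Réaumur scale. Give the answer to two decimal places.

71.20°Ré

Linearly onto the Réaumur scale: 0 + (89.0000 / 100) × (80 - 0) = 71.20°Ré.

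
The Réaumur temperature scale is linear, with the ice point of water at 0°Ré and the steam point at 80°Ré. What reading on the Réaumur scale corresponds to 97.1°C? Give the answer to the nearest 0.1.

Linearly onto the Réaumur scale: 0 + (97.1000 / 100) × (80 - 0) = 77.7°Ré.

77.7°Ré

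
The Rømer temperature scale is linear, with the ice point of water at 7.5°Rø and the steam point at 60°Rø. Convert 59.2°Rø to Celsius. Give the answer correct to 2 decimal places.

98.48°C

Linear interpolation between the fixed points: C = (59.2 - 7.5) × 100 / (60 - 7.5) = 98.4762°C.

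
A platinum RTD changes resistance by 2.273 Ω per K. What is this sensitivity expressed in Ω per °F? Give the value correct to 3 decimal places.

Since only a temperature interval is involved, the additive offset between the scales drops out.
A change of 1°F is a change of 5/9 K, so per °F the value is 2.273 × 5/9 = 1.263.

1.263 Ω per °F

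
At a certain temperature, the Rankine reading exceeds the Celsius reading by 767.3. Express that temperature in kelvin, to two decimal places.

617.69 K

Let x be the Celsius reading; then the Rankine reading is 1.8·x + 491.67.
(1.8·x + 491.67) - x = 767.3  ⇒  (0.8)·x = 275.63  ⇒  x = 344.5375°C.
In kelvin: 344.5375 + 273.15 = 617.69 K.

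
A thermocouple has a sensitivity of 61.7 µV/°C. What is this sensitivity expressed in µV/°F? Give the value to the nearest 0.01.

The quantity depends on a temperature interval, so only the ratio of degree sizes applies; the offset between the scales is irrelevant.
A change of 1°F is a change of 5/9°C, so per °F the value is 61.7 × 5/9 = 34.28.

34.28 µV/°F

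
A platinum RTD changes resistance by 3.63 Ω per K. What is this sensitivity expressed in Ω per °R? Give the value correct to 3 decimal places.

2.017 Ω per °R

Since only a temperature interval is involved, the additive offset between the scales drops out.
A change of 1°R is a change of 5/9 K, so per °R the value is 3.63 × 5/9 = 2.017.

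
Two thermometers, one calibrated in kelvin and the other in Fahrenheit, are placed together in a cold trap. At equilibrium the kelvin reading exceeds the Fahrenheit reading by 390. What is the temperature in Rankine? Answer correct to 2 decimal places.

Let x be the kelvin reading; then the Fahrenheit reading is 1.8·x - 459.67.
(1.8·x - 459.67) - x = -390  ⇒  (0.8)·x = 69.67  ⇒  x = 87.0875 K.
In Celsius: 87.0875 - 273.15 = -186.0625°C.
In Rankine: -186.0625 × 1.8 + 491.67 = 156.76°R.

156.76°R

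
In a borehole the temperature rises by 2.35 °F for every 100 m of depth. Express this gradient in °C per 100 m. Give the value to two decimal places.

1.31 °C/100 m

The quantity depends on a temperature interval, so only the ratio of degree sizes applies; the offset between the scales is irrelevant.
A change of 1°F is a change of 5/9°C, so 2.35 × 5/9 = 1.31.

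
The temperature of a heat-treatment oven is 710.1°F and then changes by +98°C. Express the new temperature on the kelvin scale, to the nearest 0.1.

747.9 K

Initial temperature in Celsius: (710.1 - 32) × 5/9 = 376.7222°C.
Final Celsius temperature: 376.7222 + 98.0000 = 474.7222°C.
In kelvin: 474.7222 + 273.15 = 747.9 K.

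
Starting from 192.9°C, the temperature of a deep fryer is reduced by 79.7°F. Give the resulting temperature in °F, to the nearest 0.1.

The 79.7°F change is an interval, so only the factor 5/9 applies: -79.7 × 5/9 = -44.2778°C.
Final Celsius temperature: 192.9000 - 44.2778 = 148.6222°C.
In Fahrenheit: 148.6222 × 1.8 + 32 = 299.5°F.

299.5°F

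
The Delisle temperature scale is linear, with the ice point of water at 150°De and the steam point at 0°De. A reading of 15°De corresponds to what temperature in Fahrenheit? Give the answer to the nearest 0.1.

Linear interpolation between the fixed points: C = (15 - 150) × 100 / (0 - 150) = 90.0000°C.
Then 90.0000 × 1.8 + 32 = 194.0°F.

194.0°F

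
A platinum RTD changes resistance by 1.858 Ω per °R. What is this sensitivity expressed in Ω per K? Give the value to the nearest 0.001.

3.344 Ω per K

The quantity depends on a temperature interval, so only the ratio of degree sizes applies; the offset between the scales is irrelevant.
A change of 1 K is a change of 1.8°R, so per K the value is 1.858 × 1.8 = 3.344.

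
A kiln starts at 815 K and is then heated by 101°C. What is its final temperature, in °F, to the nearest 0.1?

Initial temperature in Celsius: 815 - 273.15 = 541.8500°C.
Final Celsius temperature: 541.8500 + 101.0000 = 642.8500°C.
In Fahrenheit: 642.8500 × 1.8 + 32 = 1189.1°F.

1189.1°F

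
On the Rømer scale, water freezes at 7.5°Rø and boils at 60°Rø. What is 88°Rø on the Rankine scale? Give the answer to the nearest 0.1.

767.7°R

Linear interpolation between the fixed points: C = (88 - 7.5) × 100 / (60 - 7.5) = 153.3333°C.
Then 153.3333 × 1.8 + 491.67 = 767.7°R.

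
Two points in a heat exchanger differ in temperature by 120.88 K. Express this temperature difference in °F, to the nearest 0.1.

217.6°F

Only the scale ratio 1.8 matters for a change in temperature.
120.88 × 1.8 = 217.6.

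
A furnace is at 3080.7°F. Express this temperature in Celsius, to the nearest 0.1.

In Celsius: (3080.7 - 32) × 5/9 = 1693.7222°C.

1693.7°C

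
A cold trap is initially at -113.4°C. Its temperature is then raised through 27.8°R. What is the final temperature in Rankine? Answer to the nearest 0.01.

315.35°R

The 27.8°R change is an interval, so only the factor 5/9 applies: +27.8 × 5/9 = +15.4444°C.
Final Celsius temperature: -113.4000 + 15.4444 = -97.9556°C.
In Rankine: -97.9556 × 1.8 + 491.67 = 315.35°R.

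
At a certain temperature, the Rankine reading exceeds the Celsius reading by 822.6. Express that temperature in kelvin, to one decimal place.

686.8 K

Let x be the Celsius reading; then the Rankine reading is 1.8·x + 491.67.
(1.8·x + 491.67) - x = 822.6  ⇒  (0.8)·x = 330.93  ⇒  x = 413.6625°C.
In kelvin: 413.6625 + 273.15 = 686.8 K.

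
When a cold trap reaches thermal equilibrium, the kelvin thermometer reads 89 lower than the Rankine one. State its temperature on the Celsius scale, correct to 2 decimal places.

-161.90°C

Let x be the Rankine reading; then the kelvin reading is 5/9·x.
(5/9·x) - x = -89  ⇒  (-4/9)·x = -89  ⇒  x = 200.2500°R.
In Celsius: (200.25 - 491.67) × 5/9 = -161.90°C.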